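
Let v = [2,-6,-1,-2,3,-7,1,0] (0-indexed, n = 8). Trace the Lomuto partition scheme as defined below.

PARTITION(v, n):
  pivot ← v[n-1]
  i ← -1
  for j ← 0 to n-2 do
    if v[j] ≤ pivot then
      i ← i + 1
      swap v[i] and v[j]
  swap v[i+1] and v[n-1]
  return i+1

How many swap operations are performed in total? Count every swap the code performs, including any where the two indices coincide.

pivot=0, i=-1
j=0: 2>0, skip
j=1: -6≤0, i=0, swap(0,1) ⇒ [-6,2,-1,-2,3,-7,1,0]
j=2: -1≤0, i=1, swap(1,2) ⇒ [-6,-1,2,-2,3,-7,1,0]
j=3: -2≤0, i=2, swap(2,3) ⇒ [-6,-1,-2,2,3,-7,1,0]
j=4: 3>0, skip
j=5: -7≤0, i=3, swap(3,5) ⇒ [-6,-1,-2,-7,3,2,1,0]
j=6: 1>0, skip
swap(4,7) ⇒ [-6,-1,-2,-7,0,2,1,3]; return 4

5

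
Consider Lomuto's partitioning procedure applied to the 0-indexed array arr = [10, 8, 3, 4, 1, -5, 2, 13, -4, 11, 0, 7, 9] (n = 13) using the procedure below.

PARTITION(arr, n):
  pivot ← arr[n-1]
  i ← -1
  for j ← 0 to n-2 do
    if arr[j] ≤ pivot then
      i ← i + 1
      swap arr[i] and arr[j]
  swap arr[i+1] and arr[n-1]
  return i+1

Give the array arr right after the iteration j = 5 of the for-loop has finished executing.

[8, 3, 4, 1, -5, 10, 2, 13, -4, 11, 0, 7, 9]

pivot=9, i=-1
j=0: 10>9, skip
j=1: 8≤9, i=0, swap(0,1) ⇒ [8, 10, 3, 4, 1, -5, 2, 13, -4, 11, 0, 7, 9]
j=2: 3≤9, i=1, swap(1,2) ⇒ [8, 3, 10, 4, 1, -5, 2, 13, -4, 11, 0, 7, 9]
j=3: 4≤9, i=2, swap(2,3) ⇒ [8, 3, 4, 10, 1, -5, 2, 13, -4, 11, 0, 7, 9]
j=4: 1≤9, i=3, swap(3,4) ⇒ [8, 3, 4, 1, 10, -5, 2, 13, -4, 11, 0, 7, 9]
j=5: -5≤9, i=4, swap(4,5) ⇒ [8, 3, 4, 1, -5, 10, 2, 13, -4, 11, 0, 7, 9]
(after j=5) arr = [8, 3, 4, 1, -5, 10, 2, 13, -4, 11, 0, 7, 9]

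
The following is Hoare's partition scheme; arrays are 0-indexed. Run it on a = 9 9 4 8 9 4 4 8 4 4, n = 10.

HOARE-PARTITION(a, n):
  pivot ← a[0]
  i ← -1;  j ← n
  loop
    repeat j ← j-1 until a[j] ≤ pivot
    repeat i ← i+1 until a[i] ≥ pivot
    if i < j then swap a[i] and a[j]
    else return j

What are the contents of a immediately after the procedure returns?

4 4 4 8 8 4 4 9 9 9

pivot = a[0] = 9; i = -1, j = 10
j→9 (a[9]=4≤9), i→0 (a[0]=9≥9); i<j, swap → 4 9 4 8 9 4 4 8 4 9
j→8 (a[8]=4≤9), i→1 (a[1]=9≥9); i<j, swap → 4 4 4 8 9 4 4 8 9 9
j→7 (a[7]=8≤9), i→4 (a[4]=9≥9); i<j, swap → 4 4 4 8 8 4 4 9 9 9
j→6, i→7; i≥j, return j=6. a = 4 4 4 8 8 4 4 9 9 9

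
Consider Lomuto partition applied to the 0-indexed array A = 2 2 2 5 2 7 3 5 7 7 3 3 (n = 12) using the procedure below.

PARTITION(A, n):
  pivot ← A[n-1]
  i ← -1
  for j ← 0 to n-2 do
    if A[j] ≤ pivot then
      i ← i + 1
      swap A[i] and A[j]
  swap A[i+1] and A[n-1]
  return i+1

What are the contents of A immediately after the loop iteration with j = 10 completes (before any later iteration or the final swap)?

pivot = A[11] = 3; i = -1
j=0: A[0]=2 ≤ 3 → i=0, swap A[0],A[0] (no change) → 2 2 2 5 2 7 3 5 7 7 3 3
j=1: A[1]=2 ≤ 3 → i=1, swap A[1],A[1] (no change) → 2 2 2 5 2 7 3 5 7 7 3 3
j=2: A[2]=2 ≤ 3 → i=2, swap A[2],A[2] (no change) → 2 2 2 5 2 7 3 5 7 7 3 3
j=3: A[3]=5 > 3 → no swap
j=4: A[4]=2 ≤ 3 → i=3, swap A[3],A[4] → 2 2 2 2 5 7 3 5 7 7 3 3
j=5: A[5]=7 > 3 → no swap
j=6: A[6]=3 ≤ 3 → i=4, swap A[4],A[6] → 2 2 2 2 3 7 5 5 7 7 3 3
j=7: A[7]=5 > 3 → no swap
j=8: A[8]=7 > 3 → no swap
j=9: A[9]=7 > 3 → no swap
j=10: A[10]=3 ≤ 3 → i=5, swap A[5],A[10] → 2 2 2 2 3 3 5 5 7 7 7 3
(after j=10) A = 2 2 2 2 3 3 5 5 7 7 7 3

2 2 2 2 3 3 5 5 7 7 7 3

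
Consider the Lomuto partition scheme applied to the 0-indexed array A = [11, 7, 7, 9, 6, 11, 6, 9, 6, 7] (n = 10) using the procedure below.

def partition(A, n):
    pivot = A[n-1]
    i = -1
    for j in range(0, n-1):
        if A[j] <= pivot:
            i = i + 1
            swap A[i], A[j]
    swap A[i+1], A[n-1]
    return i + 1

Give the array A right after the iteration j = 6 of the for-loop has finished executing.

[7, 7, 6, 6, 11, 11, 9, 9, 6, 7]

pivot = A[9] = 7; i = -1
j=0: A[0]=11 > 7 → no swap
j=1: A[1]=7 ≤ 7 → i=0, swap A[0],A[1] → [7, 11, 7, 9, 6, 11, 6, 9, 6, 7]
j=2: A[2]=7 ≤ 7 → i=1, swap A[1],A[2] → [7, 7, 11, 9, 6, 11, 6, 9, 6, 7]
j=3: A[3]=9 > 7 → no swap
j=4: A[4]=6 ≤ 7 → i=2, swap A[2],A[4] → [7, 7, 6, 9, 11, 11, 6, 9, 6, 7]
j=5: A[5]=11 > 7 → no swap
j=6: A[6]=6 ≤ 7 → i=3, swap A[3],A[6] → [7, 7, 6, 6, 11, 11, 9, 9, 6, 7]
(after j=6) A = [7, 7, 6, 6, 11, 11, 9, 9, 6, 7]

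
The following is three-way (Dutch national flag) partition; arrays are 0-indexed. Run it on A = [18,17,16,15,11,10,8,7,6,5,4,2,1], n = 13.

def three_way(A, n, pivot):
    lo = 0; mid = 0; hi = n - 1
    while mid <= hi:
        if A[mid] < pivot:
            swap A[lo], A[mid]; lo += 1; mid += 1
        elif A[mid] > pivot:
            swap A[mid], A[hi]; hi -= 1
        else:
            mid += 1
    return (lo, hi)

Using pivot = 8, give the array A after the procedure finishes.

lo=0 mid=0 hi=12
18>8: swap(0,12), hi=11 ⇒ [1,17,16,15,11,10,8,7,6,5,4,2,18]
1<8: swap(0,0), lo=1 mid=1 ⇒ [1,17,16,15,11,10,8,7,6,5,4,2,18]
17>8: swap(1,11), hi=10 ⇒ [1,2,16,15,11,10,8,7,6,5,4,17,18]
2<8: swap(1,1), lo=2 mid=2 ⇒ [1,2,16,15,11,10,8,7,6,5,4,17,18]
16>8: swap(2,10), hi=9 ⇒ [1,2,4,15,11,10,8,7,6,5,16,17,18]
4<8: swap(2,2), lo=3 mid=3 ⇒ [1,2,4,15,11,10,8,7,6,5,16,17,18]
15>8: swap(3,9), hi=8 ⇒ [1,2,4,5,11,10,8,7,6,15,16,17,18]
5<8: swap(3,3), lo=4 mid=4 ⇒ [1,2,4,5,11,10,8,7,6,15,16,17,18]
11>8: swap(4,8), hi=7 ⇒ [1,2,4,5,6,10,8,7,11,15,16,17,18]
6<8: swap(4,4), lo=5 mid=5 ⇒ [1,2,4,5,6,10,8,7,11,15,16,17,18]
10>8: swap(5,7), hi=6 ⇒ [1,2,4,5,6,7,8,10,11,15,16,17,18]
7<8: swap(5,5), lo=6 mid=6 ⇒ [1,2,4,5,6,7,8,10,11,15,16,17,18]
8=8: mid=7
done. lo=6 hi=6; A=[1,2,4,5,6,7,8,10,11,15,16,17,18]

[1,2,4,5,6,7,8,10,11,15,16,17,18]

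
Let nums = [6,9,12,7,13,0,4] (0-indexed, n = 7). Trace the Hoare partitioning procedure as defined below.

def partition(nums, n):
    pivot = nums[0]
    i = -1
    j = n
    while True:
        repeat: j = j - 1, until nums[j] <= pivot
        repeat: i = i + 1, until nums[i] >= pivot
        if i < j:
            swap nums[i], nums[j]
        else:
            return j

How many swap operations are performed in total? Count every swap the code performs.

pivot = nums[0] = 6; i = -1, j = 7
j→6 (nums[6]=4≤6), i→0 (nums[0]=6≥6); i<j, swap → [4,9,12,7,13,0,6]
j→5 (nums[5]=0≤6), i→1 (nums[1]=9≥6); i<j, swap → [4,0,12,7,13,9,6]
j→1, i→2; i≥j, return j=1. nums = [4,0,12,7,13,9,6]

2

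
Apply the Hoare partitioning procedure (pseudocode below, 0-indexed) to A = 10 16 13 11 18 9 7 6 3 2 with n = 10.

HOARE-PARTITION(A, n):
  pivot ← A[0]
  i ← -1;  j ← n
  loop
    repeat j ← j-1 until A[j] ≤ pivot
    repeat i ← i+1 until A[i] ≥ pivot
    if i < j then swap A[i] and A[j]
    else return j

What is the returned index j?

pivot = A[0] = 10; i = -1, j = 10
j→9 (A[9]=2≤10), i→0 (A[0]=10≥10); i<j, swap → 2 16 13 11 18 9 7 6 3 10
j→8 (A[8]=3≤10), i→1 (A[1]=16≥10); i<j, swap → 2 3 13 11 18 9 7 6 16 10
j→7 (A[7]=6≤10), i→2 (A[2]=13≥10); i<j, swap → 2 3 6 11 18 9 7 13 16 10
j→6 (A[6]=7≤10), i→3 (A[3]=11≥10); i<j, swap → 2 3 6 7 18 9 11 13 16 10
j→5 (A[5]=9≤10), i→4 (A[4]=18≥10); i<j, swap → 2 3 6 7 9 18 11 13 16 10
j→4, i→5; i≥j, return j=4. A = 2 3 6 7 9 18 11 13 16 10

4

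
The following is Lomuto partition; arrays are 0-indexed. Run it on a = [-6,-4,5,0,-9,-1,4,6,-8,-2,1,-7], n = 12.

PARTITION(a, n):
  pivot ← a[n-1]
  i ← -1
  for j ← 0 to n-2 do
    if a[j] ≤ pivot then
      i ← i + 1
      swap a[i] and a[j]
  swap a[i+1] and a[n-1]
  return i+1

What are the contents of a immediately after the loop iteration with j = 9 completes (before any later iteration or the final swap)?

[-9,-8,5,0,-6,-1,4,6,-4,-2,1,-7]

pivot = a[11] = -7; i = -1
j=0: a[0]=-6 > -7 → no swap
j=1: a[1]=-4 > -7 → no swap
j=2: a[2]=5 > -7 → no swap
j=3: a[3]=0 > -7 → no swap
j=4: a[4]=-9 ≤ -7 → i=0, swap a[0],a[4] → [-9,-4,5,0,-6,-1,4,6,-8,-2,1,-7]
j=5: a[5]=-1 > -7 → no swap
j=6: a[6]=4 > -7 → no swap
j=7: a[7]=6 > -7 → no swap
j=8: a[8]=-8 ≤ -7 → i=1, swap a[1],a[8] → [-9,-8,5,0,-6,-1,4,6,-4,-2,1,-7]
j=9: a[9]=-2 > -7 → no swap
(after j=9) a = [-9,-8,5,0,-6,-1,4,6,-4,-2,1,-7]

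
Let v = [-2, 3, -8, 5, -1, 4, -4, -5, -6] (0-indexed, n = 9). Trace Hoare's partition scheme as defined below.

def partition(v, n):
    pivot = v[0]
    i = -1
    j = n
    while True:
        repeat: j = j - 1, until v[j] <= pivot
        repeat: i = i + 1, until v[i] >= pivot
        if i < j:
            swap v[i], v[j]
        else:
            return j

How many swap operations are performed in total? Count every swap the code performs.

pivot = v[0] = -2; i = -1, j = 9
j→8 (v[8]=-6≤-2), i→0 (v[0]=-2≥-2); i<j, swap → [-6, 3, -8, 5, -1, 4, -4, -5, -2]
j→7 (v[7]=-5≤-2), i→1 (v[1]=3≥-2); i<j, swap → [-6, -5, -8, 5, -1, 4, -4, 3, -2]
j→6 (v[6]=-4≤-2), i→3 (v[3]=5≥-2); i<j, swap → [-6, -5, -8, -4, -1, 4, 5, 3, -2]
j→3, i→4; i≥j, return j=3. v = [-6, -5, -8, -4, -1, 4, 5, 3, -2]

3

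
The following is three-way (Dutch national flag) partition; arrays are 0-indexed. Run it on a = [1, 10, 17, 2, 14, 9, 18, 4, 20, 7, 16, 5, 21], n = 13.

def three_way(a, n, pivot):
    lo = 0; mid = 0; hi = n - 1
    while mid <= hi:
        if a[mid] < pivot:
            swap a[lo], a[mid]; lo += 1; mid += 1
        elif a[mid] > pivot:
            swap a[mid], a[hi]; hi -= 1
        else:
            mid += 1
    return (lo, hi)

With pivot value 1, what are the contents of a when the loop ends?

[1, 17, 2, 14, 9, 18, 4, 20, 7, 16, 5, 21, 10]

pivot = 1; lo=0, mid=0, hi=12
a[mid]=1=1: mid=1
a[mid]=10>1: swap a[1],a[12]; hi=11 → [1, 21, 17, 2, 14, 9, 18, 4, 20, 7, 16, 5, 10]
a[mid]=21>1: swap a[1],a[11]; hi=10 → [1, 5, 17, 2, 14, 9, 18, 4, 20, 7, 16, 21, 10]
a[mid]=5>1: swap a[1],a[10]; hi=9 → [1, 16, 17, 2, 14, 9, 18, 4, 20, 7, 5, 21, 10]
a[mid]=16>1: swap a[1],a[9]; hi=8 → [1, 7, 17, 2, 14, 9, 18, 4, 20, 16, 5, 21, 10]
a[mid]=7>1: swap a[1],a[8]; hi=7 → [1, 20, 17, 2, 14, 9, 18, 4, 7, 16, 5, 21, 10]
a[mid]=20>1: swap a[1],a[7]; hi=6 → [1, 4, 17, 2, 14, 9, 18, 20, 7, 16, 5, 21, 10]
a[mid]=4>1: swap a[1],a[6]; hi=5 → [1, 18, 17, 2, 14, 9, 4, 20, 7, 16, 5, 21, 10]
a[mid]=18>1: swap a[1],a[5]; hi=4 → [1, 9, 17, 2, 14, 18, 4, 20, 7, 16, 5, 21, 10]
a[mid]=9>1: swap a[1],a[4]; hi=3 → [1, 14, 17, 2, 9, 18, 4, 20, 7, 16, 5, 21, 10]
a[mid]=14>1: swap a[1],a[3]; hi=2 → [1, 2, 17, 14, 9, 18, 4, 20, 7, 16, 5, 21, 10]
a[mid]=2>1: swap a[1],a[2]; hi=1 → [1, 17, 2, 14, 9, 18, 4, 20, 7, 16, 5, 21, 10]
a[mid]=17>1: swap a[1],a[1]; hi=0 → [1, 17, 2, 14, 9, 18, 4, 20, 7, 16, 5, 21, 10]
end: lo=0, hi=0; a = [1, 17, 2, 14, 9, 18, 4, 20, 7, 16, 5, 21, 10]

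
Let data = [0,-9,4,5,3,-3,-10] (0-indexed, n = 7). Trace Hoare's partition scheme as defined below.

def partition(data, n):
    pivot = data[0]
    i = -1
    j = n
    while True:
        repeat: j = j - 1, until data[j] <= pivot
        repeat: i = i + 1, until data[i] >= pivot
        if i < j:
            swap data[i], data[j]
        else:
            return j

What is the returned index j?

2

pivot = data[0] = 0; i = -1, j = 7
j→6 (data[6]=-10≤0), i→0 (data[0]=0≥0); i<j, swap → [-10,-9,4,5,3,-3,0]
j→5 (data[5]=-3≤0), i→2 (data[2]=4≥0); i<j, swap → [-10,-9,-3,5,3,4,0]
j→2, i→3; i≥j, return j=2. data = [-10,-9,-3,5,3,4,0]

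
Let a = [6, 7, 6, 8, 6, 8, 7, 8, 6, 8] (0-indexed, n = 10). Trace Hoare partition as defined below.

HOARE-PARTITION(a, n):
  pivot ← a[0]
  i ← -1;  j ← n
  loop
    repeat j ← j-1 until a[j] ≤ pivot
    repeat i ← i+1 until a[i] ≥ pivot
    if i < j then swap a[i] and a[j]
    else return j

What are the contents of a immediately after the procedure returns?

pivot = a[0] = 6; i = -1, j = 10
j→8 (a[8]=6≤6), i→0 (a[0]=6≥6); i<j, swap → [6, 7, 6, 8, 6, 8, 7, 8, 6, 8]
j→4 (a[4]=6≤6), i→1 (a[1]=7≥6); i<j, swap → [6, 6, 6, 8, 7, 8, 7, 8, 6, 8]
j→2, i→2; i≥j, return j=2. a = [6, 6, 6, 8, 7, 8, 7, 8, 6, 8]

[6, 6, 6, 8, 7, 8, 7, 8, 6, 8]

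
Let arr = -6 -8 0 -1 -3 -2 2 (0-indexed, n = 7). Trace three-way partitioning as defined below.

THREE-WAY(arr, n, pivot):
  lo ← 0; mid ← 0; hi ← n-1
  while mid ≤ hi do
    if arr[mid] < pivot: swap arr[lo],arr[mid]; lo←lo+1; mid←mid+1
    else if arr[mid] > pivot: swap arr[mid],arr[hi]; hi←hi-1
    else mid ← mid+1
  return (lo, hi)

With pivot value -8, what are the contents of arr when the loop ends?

pivot = -8; lo=0, mid=0, hi=6
arr[mid]=-6>-8: swap arr[0],arr[6]; hi=5 → 2 -8 0 -1 -3 -2 -6
arr[mid]=2>-8: swap arr[0],arr[5]; hi=4 → -2 -8 0 -1 -3 2 -6
arr[mid]=-2>-8: swap arr[0],arr[4]; hi=3 → -3 -8 0 -1 -2 2 -6
arr[mid]=-3>-8: swap arr[0],arr[3]; hi=2 → -1 -8 0 -3 -2 2 -6
arr[mid]=-1>-8: swap arr[0],arr[2]; hi=1 → 0 -8 -1 -3 -2 2 -6
arr[mid]=0>-8: swap arr[0],arr[1]; hi=0 → -8 0 -1 -3 -2 2 -6
arr[mid]=-8=-8: mid=1
end: lo=0, hi=0; arr = -8 0 -1 -3 -2 2 -6

-8 0 -1 -3 -2 2 -6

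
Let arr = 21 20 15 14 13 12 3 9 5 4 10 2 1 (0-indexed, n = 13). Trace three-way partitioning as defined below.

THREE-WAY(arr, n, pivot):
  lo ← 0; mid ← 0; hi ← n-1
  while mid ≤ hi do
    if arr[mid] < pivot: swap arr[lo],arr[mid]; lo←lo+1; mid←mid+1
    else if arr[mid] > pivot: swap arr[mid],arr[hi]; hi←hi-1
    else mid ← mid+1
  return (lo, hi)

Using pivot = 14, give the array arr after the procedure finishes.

1 2 10 13 12 3 9 5 4 14 15 20 21

lo=0 mid=0 hi=12
21>14: swap(0,12), hi=11 ⇒ 1 20 15 14 13 12 3 9 5 4 10 2 21
1<14: swap(0,0), lo=1 mid=1 ⇒ 1 20 15 14 13 12 3 9 5 4 10 2 21
20>14: swap(1,11), hi=10 ⇒ 1 2 15 14 13 12 3 9 5 4 10 20 21
2<14: swap(1,1), lo=2 mid=2 ⇒ 1 2 15 14 13 12 3 9 5 4 10 20 21
15>14: swap(2,10), hi=9 ⇒ 1 2 10 14 13 12 3 9 5 4 15 20 21
10<14: swap(2,2), lo=3 mid=3 ⇒ 1 2 10 14 13 12 3 9 5 4 15 20 21
14=14: mid=4
13<14: swap(3,4), lo=4 mid=5 ⇒ 1 2 10 13 14 12 3 9 5 4 15 20 21
12<14: swap(4,5), lo=5 mid=6 ⇒ 1 2 10 13 12 14 3 9 5 4 15 20 21
3<14: swap(5,6), lo=6 mid=7 ⇒ 1 2 10 13 12 3 14 9 5 4 15 20 21
9<14: swap(6,7), lo=7 mid=8 ⇒ 1 2 10 13 12 3 9 14 5 4 15 20 21
5<14: swap(7,8), lo=8 mid=9 ⇒ 1 2 10 13 12 3 9 5 14 4 15 20 21
4<14: swap(8,9), lo=9 mid=10 ⇒ 1 2 10 13 12 3 9 5 4 14 15 20 21
done. lo=9 hi=9; arr=1 2 10 13 12 3 9 5 4 14 15 20 21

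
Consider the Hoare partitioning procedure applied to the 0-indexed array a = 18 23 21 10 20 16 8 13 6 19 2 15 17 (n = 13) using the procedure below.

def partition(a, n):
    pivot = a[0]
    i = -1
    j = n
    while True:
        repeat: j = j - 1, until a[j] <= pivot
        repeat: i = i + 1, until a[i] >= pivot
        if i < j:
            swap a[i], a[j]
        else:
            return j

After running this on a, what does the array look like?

17 15 2 10 6 16 8 13 20 19 21 23 18

pivot = a[0] = 18; i = -1, j = 13
j→12 (a[12]=17≤18), i→0 (a[0]=18≥18); i<j, swap → 17 23 21 10 20 16 8 13 6 19 2 15 18
j→11 (a[11]=15≤18), i→1 (a[1]=23≥18); i<j, swap → 17 15 21 10 20 16 8 13 6 19 2 23 18
j→10 (a[10]=2≤18), i→2 (a[2]=21≥18); i<j, swap → 17 15 2 10 20 16 8 13 6 19 21 23 18
j→8 (a[8]=6≤18), i→4 (a[4]=20≥18); i<j, swap → 17 15 2 10 6 16 8 13 20 19 21 23 18
j→7, i→8; i≥j, return j=7. a = 17 15 2 10 6 16 8 13 20 19 21 23 18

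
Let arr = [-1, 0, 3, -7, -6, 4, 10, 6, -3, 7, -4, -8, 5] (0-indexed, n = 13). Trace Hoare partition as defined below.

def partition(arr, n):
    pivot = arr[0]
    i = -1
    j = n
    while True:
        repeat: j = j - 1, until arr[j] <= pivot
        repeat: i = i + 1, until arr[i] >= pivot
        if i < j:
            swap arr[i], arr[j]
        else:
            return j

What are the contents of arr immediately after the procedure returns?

pivot=-1
j stops at 11 (-8), i stops at 0 (-1); swap ⇒ [-8, 0, 3, -7, -6, 4, 10, 6, -3, 7, -4, -1, 5]
j stops at 10 (-4), i stops at 1 (0); swap ⇒ [-8, -4, 3, -7, -6, 4, 10, 6, -3, 7, 0, -1, 5]
j stops at 8 (-3), i stops at 2 (3); swap ⇒ [-8, -4, -3, -7, -6, 4, 10, 6, 3, 7, 0, -1, 5]
j stops at 4, i stops at 5; i≥j ⇒ return 4. arr=[-8, -4, -3, -7, -6, 4, 10, 6, 3, 7, 0, -1, 5]

[-8, -4, -3, -7, -6, 4, 10, 6, 3, 7, 0, -1, 5]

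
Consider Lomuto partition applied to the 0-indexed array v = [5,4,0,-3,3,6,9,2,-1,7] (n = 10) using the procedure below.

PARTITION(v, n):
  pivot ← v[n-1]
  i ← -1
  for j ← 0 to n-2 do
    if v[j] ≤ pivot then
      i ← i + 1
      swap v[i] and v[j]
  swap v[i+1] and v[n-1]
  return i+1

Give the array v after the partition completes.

pivot=7, i=-1
j=0: 5≤7, i=0, swap(0,0) ⇒ [5,4,0,-3,3,6,9,2,-1,7]
j=1: 4≤7, i=1, swap(1,1) ⇒ [5,4,0,-3,3,6,9,2,-1,7]
j=2: 0≤7, i=2, swap(2,2) ⇒ [5,4,0,-3,3,6,9,2,-1,7]
j=3: -3≤7, i=3, swap(3,3) ⇒ [5,4,0,-3,3,6,9,2,-1,7]
j=4: 3≤7, i=4, swap(4,4) ⇒ [5,4,0,-3,3,6,9,2,-1,7]
j=5: 6≤7, i=5, swap(5,5) ⇒ [5,4,0,-3,3,6,9,2,-1,7]
j=6: 9>7, skip
j=7: 2≤7, i=6, swap(6,7) ⇒ [5,4,0,-3,3,6,2,9,-1,7]
j=8: -1≤7, i=7, swap(7,8) ⇒ [5,4,0,-3,3,6,2,-1,9,7]
swap(8,9) ⇒ [5,4,0,-3,3,6,2,-1,7,9]; return 8

[5,4,0,-3,3,6,2,-1,7,9]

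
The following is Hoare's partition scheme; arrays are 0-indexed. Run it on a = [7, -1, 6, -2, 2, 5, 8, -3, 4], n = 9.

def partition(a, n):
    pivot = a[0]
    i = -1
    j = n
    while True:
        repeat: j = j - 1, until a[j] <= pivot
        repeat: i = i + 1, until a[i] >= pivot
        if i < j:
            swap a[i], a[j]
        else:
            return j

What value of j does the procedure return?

6

pivot = a[0] = 7; i = -1, j = 9
j→8 (a[8]=4≤7), i→0 (a[0]=7≥7); i<j, swap → [4, -1, 6, -2, 2, 5, 8, -3, 7]
j→7 (a[7]=-3≤7), i→6 (a[6]=8≥7); i<j, swap → [4, -1, 6, -2, 2, 5, -3, 8, 7]
j→6, i→7; i≥j, return j=6. a = [4, -1, 6, -2, 2, 5, -3, 8, 7]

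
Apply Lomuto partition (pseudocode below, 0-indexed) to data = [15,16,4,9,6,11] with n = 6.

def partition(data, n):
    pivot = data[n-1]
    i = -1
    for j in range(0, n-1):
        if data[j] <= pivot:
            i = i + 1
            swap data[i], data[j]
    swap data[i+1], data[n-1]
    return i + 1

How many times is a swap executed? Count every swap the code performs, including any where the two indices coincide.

4

pivot=11, i=-1
j=0: 15>11, skip
j=1: 16>11, skip
j=2: 4≤11, i=0, swap(0,2) ⇒ [4,16,15,9,6,11]
j=3: 9≤11, i=1, swap(1,3) ⇒ [4,9,15,16,6,11]
j=4: 6≤11, i=2, swap(2,4) ⇒ [4,9,6,16,15,11]
swap(3,5) ⇒ [4,9,6,11,15,16]; return 3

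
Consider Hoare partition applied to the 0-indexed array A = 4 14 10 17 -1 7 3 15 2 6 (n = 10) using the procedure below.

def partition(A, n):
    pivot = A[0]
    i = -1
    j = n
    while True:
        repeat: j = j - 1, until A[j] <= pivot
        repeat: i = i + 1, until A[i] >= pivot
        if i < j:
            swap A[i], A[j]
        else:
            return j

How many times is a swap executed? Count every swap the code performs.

3

pivot = A[0] = 4; i = -1, j = 10
j→8 (A[8]=2≤4), i→0 (A[0]=4≥4); i<j, swap → 2 14 10 17 -1 7 3 15 4 6
j→6 (A[6]=3≤4), i→1 (A[1]=14≥4); i<j, swap → 2 3 10 17 -1 7 14 15 4 6
j→4 (A[4]=-1≤4), i→2 (A[2]=10≥4); i<j, swap → 2 3 -1 17 10 7 14 15 4 6
j→2, i→3; i≥j, return j=2. A = 2 3 -1 17 10 7 14 15 4 6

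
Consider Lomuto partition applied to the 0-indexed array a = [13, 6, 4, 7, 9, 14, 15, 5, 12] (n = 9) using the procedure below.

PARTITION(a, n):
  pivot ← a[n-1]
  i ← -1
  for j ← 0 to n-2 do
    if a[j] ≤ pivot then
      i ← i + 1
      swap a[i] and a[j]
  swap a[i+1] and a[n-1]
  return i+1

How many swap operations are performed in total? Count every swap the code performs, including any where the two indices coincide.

6

pivot=12, i=-1
j=0: 13>12, skip
j=1: 6≤12, i=0, swap(0,1) ⇒ [6, 13, 4, 7, 9, 14, 15, 5, 12]
j=2: 4≤12, i=1, swap(1,2) ⇒ [6, 4, 13, 7, 9, 14, 15, 5, 12]
j=3: 7≤12, i=2, swap(2,3) ⇒ [6, 4, 7, 13, 9, 14, 15, 5, 12]
j=4: 9≤12, i=3, swap(3,4) ⇒ [6, 4, 7, 9, 13, 14, 15, 5, 12]
j=5: 14>12, skip
j=6: 15>12, skip
j=7: 5≤12, i=4, swap(4,7) ⇒ [6, 4, 7, 9, 5, 14, 15, 13, 12]
swap(5,8) ⇒ [6, 4, 7, 9, 5, 12, 15, 13, 14]; return 5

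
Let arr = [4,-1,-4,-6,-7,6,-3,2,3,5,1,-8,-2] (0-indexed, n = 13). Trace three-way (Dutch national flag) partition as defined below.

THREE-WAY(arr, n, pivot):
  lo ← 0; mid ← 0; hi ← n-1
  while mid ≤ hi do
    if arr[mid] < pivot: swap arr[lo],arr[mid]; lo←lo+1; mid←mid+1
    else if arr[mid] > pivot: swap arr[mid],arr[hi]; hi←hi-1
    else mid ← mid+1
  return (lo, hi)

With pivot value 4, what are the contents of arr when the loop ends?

lo=0 mid=0 hi=12
4=4: mid=1
-1<4: swap(0,1), lo=1 mid=2 ⇒ [-1,4,-4,-6,-7,6,-3,2,3,5,1,-8,-2]
-4<4: swap(1,2), lo=2 mid=3 ⇒ [-1,-4,4,-6,-7,6,-3,2,3,5,1,-8,-2]
-6<4: swap(2,3), lo=3 mid=4 ⇒ [-1,-4,-6,4,-7,6,-3,2,3,5,1,-8,-2]
-7<4: swap(3,4), lo=4 mid=5 ⇒ [-1,-4,-6,-7,4,6,-3,2,3,5,1,-8,-2]
6>4: swap(5,12), hi=11 ⇒ [-1,-4,-6,-7,4,-2,-3,2,3,5,1,-8,6]
-2<4: swap(4,5), lo=5 mid=6 ⇒ [-1,-4,-6,-7,-2,4,-3,2,3,5,1,-8,6]
-3<4: swap(5,6), lo=6 mid=7 ⇒ [-1,-4,-6,-7,-2,-3,4,2,3,5,1,-8,6]
2<4: swap(6,7), lo=7 mid=8 ⇒ [-1,-4,-6,-7,-2,-3,2,4,3,5,1,-8,6]
3<4: swap(7,8), lo=8 mid=9 ⇒ [-1,-4,-6,-7,-2,-3,2,3,4,5,1,-8,6]
5>4: swap(9,11), hi=10 ⇒ [-1,-4,-6,-7,-2,-3,2,3,4,-8,1,5,6]
-8<4: swap(8,9), lo=9 mid=10 ⇒ [-1,-4,-6,-7,-2,-3,2,3,-8,4,1,5,6]
1<4: swap(9,10), lo=10 mid=11 ⇒ [-1,-4,-6,-7,-2,-3,2,3,-8,1,4,5,6]
done. lo=10 hi=10; arr=[-1,-4,-6,-7,-2,-3,2,3,-8,1,4,5,6]

[-1,-4,-6,-7,-2,-3,2,3,-8,1,4,5,6]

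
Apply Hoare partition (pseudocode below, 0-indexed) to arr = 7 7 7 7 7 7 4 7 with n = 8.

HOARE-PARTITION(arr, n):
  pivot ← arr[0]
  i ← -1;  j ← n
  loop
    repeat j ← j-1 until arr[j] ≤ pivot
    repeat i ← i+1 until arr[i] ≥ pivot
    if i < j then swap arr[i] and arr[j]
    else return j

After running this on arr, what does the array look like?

pivot=7
j stops at 7 (7), i stops at 0 (7); swap ⇒ 7 7 7 7 7 7 4 7
j stops at 6 (4), i stops at 1 (7); swap ⇒ 7 4 7 7 7 7 7 7
j stops at 5 (7), i stops at 2 (7); swap ⇒ 7 4 7 7 7 7 7 7
j stops at 4 (7), i stops at 3 (7); swap ⇒ 7 4 7 7 7 7 7 7
j stops at 3, i stops at 4; i≥j ⇒ return 3. arr=7 4 7 7 7 7 7 7

7 4 7 7 7 7 7 7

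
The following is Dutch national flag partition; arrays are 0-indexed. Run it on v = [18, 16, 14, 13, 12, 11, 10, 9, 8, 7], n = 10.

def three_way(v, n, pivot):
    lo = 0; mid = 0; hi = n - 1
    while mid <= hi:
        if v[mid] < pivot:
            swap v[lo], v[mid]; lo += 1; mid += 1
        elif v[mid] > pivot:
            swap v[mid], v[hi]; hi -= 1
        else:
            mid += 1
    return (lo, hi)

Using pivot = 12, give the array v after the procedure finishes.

[7, 8, 9, 10, 11, 12, 13, 14, 16, 18]

lo=0 mid=0 hi=9
18>12: swap(0,9), hi=8 ⇒ [7, 16, 14, 13, 12, 11, 10, 9, 8, 18]
7<12: swap(0,0), lo=1 mid=1 ⇒ [7, 16, 14, 13, 12, 11, 10, 9, 8, 18]
16>12: swap(1,8), hi=7 ⇒ [7, 8, 14, 13, 12, 11, 10, 9, 16, 18]
8<12: swap(1,1), lo=2 mid=2 ⇒ [7, 8, 14, 13, 12, 11, 10, 9, 16, 18]
14>12: swap(2,7), hi=6 ⇒ [7, 8, 9, 13, 12, 11, 10, 14, 16, 18]
9<12: swap(2,2), lo=3 mid=3 ⇒ [7, 8, 9, 13, 12, 11, 10, 14, 16, 18]
13>12: swap(3,6), hi=5 ⇒ [7, 8, 9, 10, 12, 11, 13, 14, 16, 18]
10<12: swap(3,3), lo=4 mid=4 ⇒ [7, 8, 9, 10, 12, 11, 13, 14, 16, 18]
12=12: mid=5
11<12: swap(4,5), lo=5 mid=6 ⇒ [7, 8, 9, 10, 11, 12, 13, 14, 16, 18]
done. lo=5 hi=5; v=[7, 8, 9, 10, 11, 12, 13, 14, 16, 18]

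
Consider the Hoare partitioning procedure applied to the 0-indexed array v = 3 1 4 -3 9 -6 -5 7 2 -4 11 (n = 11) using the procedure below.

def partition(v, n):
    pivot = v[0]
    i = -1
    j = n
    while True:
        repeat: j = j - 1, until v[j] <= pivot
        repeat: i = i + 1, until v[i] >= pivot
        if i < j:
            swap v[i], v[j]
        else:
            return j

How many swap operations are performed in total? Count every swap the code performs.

pivot = v[0] = 3; i = -1, j = 11
j→9 (v[9]=-4≤3), i→0 (v[0]=3≥3); i<j, swap → -4 1 4 -3 9 -6 -5 7 2 3 11
j→8 (v[8]=2≤3), i→2 (v[2]=4≥3); i<j, swap → -4 1 2 -3 9 -6 -5 7 4 3 11
j→6 (v[6]=-5≤3), i→4 (v[4]=9≥3); i<j, swap → -4 1 2 -3 -5 -6 9 7 4 3 11
j→5, i→6; i≥j, return j=5. v = -4 1 2 -3 -5 -6 9 7 4 3 11

3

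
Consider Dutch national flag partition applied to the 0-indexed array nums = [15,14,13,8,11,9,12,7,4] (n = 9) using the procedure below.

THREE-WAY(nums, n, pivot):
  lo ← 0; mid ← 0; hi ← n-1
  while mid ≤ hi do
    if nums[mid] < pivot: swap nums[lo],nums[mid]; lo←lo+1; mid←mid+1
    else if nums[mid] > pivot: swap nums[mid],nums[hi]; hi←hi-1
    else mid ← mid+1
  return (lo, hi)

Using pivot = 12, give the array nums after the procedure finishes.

pivot = 12; lo=0, mid=0, hi=8
nums[mid]=15>12: swap nums[0],nums[8]; hi=7 → [4,14,13,8,11,9,12,7,15]
nums[mid]=4<12: swap nums[0],nums[0]; lo=1,mid=1 → [4,14,13,8,11,9,12,7,15]
nums[mid]=14>12: swap nums[1],nums[7]; hi=6 → [4,7,13,8,11,9,12,14,15]
nums[mid]=7<12: swap nums[1],nums[1]; lo=2,mid=2 → [4,7,13,8,11,9,12,14,15]
nums[mid]=13>12: swap nums[2],nums[6]; hi=5 → [4,7,12,8,11,9,13,14,15]
nums[mid]=12=12: mid=3
nums[mid]=8<12: swap nums[2],nums[3]; lo=3,mid=4 → [4,7,8,12,11,9,13,14,15]
nums[mid]=11<12: swap nums[3],nums[4]; lo=4,mid=5 → [4,7,8,11,12,9,13,14,15]
nums[mid]=9<12: swap nums[4],nums[5]; lo=5,mid=6 → [4,7,8,11,9,12,13,14,15]
end: lo=5, hi=5; nums = [4,7,8,11,9,12,13,14,15]

[4,7,8,11,9,12,13,14,15]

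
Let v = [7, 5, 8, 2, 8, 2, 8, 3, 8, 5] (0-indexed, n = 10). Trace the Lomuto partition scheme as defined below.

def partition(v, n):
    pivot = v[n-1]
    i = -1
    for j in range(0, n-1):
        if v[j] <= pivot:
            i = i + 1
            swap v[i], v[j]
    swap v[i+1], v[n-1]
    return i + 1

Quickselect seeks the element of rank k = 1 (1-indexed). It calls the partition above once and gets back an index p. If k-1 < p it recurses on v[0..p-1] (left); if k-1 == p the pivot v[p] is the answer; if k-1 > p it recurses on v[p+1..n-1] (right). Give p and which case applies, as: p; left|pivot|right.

4; left

pivot=5, i=-1
j=0: 7>5, skip
j=1: 5≤5, i=0, swap(0,1) ⇒ [5, 7, 8, 2, 8, 2, 8, 3, 8, 5]
j=2: 8>5, skip
j=3: 2≤5, i=1, swap(1,3) ⇒ [5, 2, 8, 7, 8, 2, 8, 3, 8, 5]
j=4: 8>5, skip
j=5: 2≤5, i=2, swap(2,5) ⇒ [5, 2, 2, 7, 8, 8, 8, 3, 8, 5]
j=6: 8>5, skip
j=7: 3≤5, i=3, swap(3,7) ⇒ [5, 2, 2, 3, 8, 8, 8, 7, 8, 5]
j=8: 8>5, skip
swap(4,9) ⇒ [5, 2, 2, 3, 5, 8, 8, 7, 8, 8]; return 4
p = 4; k-1 = 0 < 4 ⇒ left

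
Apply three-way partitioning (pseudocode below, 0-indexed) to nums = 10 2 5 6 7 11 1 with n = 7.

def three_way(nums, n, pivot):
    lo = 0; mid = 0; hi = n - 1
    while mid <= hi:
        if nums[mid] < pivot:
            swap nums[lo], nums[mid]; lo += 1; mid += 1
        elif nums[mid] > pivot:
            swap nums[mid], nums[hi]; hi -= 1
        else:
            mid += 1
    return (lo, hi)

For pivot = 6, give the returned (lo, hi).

pivot = 6; lo=0, mid=0, hi=6
nums[mid]=10>6: swap nums[0],nums[6]; hi=5 → 1 2 5 6 7 11 10
nums[mid]=1<6: swap nums[0],nums[0]; lo=1,mid=1 → 1 2 5 6 7 11 10
nums[mid]=2<6: swap nums[1],nums[1]; lo=2,mid=2 → 1 2 5 6 7 11 10
nums[mid]=5<6: swap nums[2],nums[2]; lo=3,mid=3 → 1 2 5 6 7 11 10
nums[mid]=6=6: mid=4
nums[mid]=7>6: swap nums[4],nums[5]; hi=4 → 1 2 5 6 11 7 10
nums[mid]=11>6: swap nums[4],nums[4]; hi=3 → 1 2 5 6 11 7 10
end: lo=3, hi=3; nums = 1 2 5 6 11 7 10

(3, 3)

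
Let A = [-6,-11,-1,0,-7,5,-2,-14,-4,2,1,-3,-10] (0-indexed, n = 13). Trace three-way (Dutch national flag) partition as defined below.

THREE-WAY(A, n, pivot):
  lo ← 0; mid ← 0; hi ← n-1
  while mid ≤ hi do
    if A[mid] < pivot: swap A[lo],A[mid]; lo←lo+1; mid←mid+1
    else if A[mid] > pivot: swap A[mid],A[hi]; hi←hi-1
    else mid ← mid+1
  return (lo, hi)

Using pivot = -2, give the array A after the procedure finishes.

lo=0 mid=0 hi=12
-6<-2: swap(0,0), lo=1 mid=1 ⇒ [-6,-11,-1,0,-7,5,-2,-14,-4,2,1,-3,-10]
-11<-2: swap(1,1), lo=2 mid=2 ⇒ [-6,-11,-1,0,-7,5,-2,-14,-4,2,1,-3,-10]
-1>-2: swap(2,12), hi=11 ⇒ [-6,-11,-10,0,-7,5,-2,-14,-4,2,1,-3,-1]
-10<-2: swap(2,2), lo=3 mid=3 ⇒ [-6,-11,-10,0,-7,5,-2,-14,-4,2,1,-3,-1]
0>-2: swap(3,11), hi=10 ⇒ [-6,-11,-10,-3,-7,5,-2,-14,-4,2,1,0,-1]
-3<-2: swap(3,3), lo=4 mid=4 ⇒ [-6,-11,-10,-3,-7,5,-2,-14,-4,2,1,0,-1]
-7<-2: swap(4,4), lo=5 mid=5 ⇒ [-6,-11,-10,-3,-7,5,-2,-14,-4,2,1,0,-1]
5>-2: swap(5,10), hi=9 ⇒ [-6,-11,-10,-3,-7,1,-2,-14,-4,2,5,0,-1]
1>-2: swap(5,9), hi=8 ⇒ [-6,-11,-10,-3,-7,2,-2,-14,-4,1,5,0,-1]
2>-2: swap(5,8), hi=7 ⇒ [-6,-11,-10,-3,-7,-4,-2,-14,2,1,5,0,-1]
-4<-2: swap(5,5), lo=6 mid=6 ⇒ [-6,-11,-10,-3,-7,-4,-2,-14,2,1,5,0,-1]
-2=-2: mid=7
-14<-2: swap(6,7), lo=7 mid=8 ⇒ [-6,-11,-10,-3,-7,-4,-14,-2,2,1,5,0,-1]
done. lo=7 hi=7; A=[-6,-11,-10,-3,-7,-4,-14,-2,2,1,5,0,-1]

[-6,-11,-10,-3,-7,-4,-14,-2,2,1,5,0,-1]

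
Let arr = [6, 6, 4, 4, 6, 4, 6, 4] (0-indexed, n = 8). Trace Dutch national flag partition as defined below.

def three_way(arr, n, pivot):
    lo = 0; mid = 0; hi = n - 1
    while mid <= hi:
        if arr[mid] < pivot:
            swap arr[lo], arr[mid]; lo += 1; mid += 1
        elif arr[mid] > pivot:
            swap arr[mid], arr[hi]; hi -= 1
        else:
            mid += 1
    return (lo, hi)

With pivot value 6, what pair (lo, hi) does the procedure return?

(4, 7)

lo=0 mid=0 hi=7
6=6: mid=1
6=6: mid=2
4<6: swap(0,2), lo=1 mid=3 ⇒ [4, 6, 6, 4, 6, 4, 6, 4]
4<6: swap(1,3), lo=2 mid=4 ⇒ [4, 4, 6, 6, 6, 4, 6, 4]
6=6: mid=5
4<6: swap(2,5), lo=3 mid=6 ⇒ [4, 4, 4, 6, 6, 6, 6, 4]
6=6: mid=7
4<6: swap(3,7), lo=4 mid=8 ⇒ [4, 4, 4, 4, 6, 6, 6, 6]
done. lo=4 hi=7; arr=[4, 4, 4, 4, 6, 6, 6, 6]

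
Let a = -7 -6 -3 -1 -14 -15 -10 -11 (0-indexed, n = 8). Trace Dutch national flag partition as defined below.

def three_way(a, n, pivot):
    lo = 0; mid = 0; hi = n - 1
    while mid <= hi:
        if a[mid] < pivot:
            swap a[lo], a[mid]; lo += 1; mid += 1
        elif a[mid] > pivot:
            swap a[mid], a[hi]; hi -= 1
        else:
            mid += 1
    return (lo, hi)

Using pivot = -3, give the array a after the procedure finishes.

pivot = -3; lo=0, mid=0, hi=7
a[mid]=-7<-3: swap a[0],a[0]; lo=1,mid=1 → -7 -6 -3 -1 -14 -15 -10 -11
a[mid]=-6<-3: swap a[1],a[1]; lo=2,mid=2 → -7 -6 -3 -1 -14 -15 -10 -11
a[mid]=-3=-3: mid=3
a[mid]=-1>-3: swap a[3],a[7]; hi=6 → -7 -6 -3 -11 -14 -15 -10 -1
a[mid]=-11<-3: swap a[2],a[3]; lo=3,mid=4 → -7 -6 -11 -3 -14 -15 -10 -1
a[mid]=-14<-3: swap a[3],a[4]; lo=4,mid=5 → -7 -6 -11 -14 -3 -15 -10 -1
a[mid]=-15<-3: swap a[4],a[5]; lo=5,mid=6 → -7 -6 -11 -14 -15 -3 -10 -1
a[mid]=-10<-3: swap a[5],a[6]; lo=6,mid=7 → -7 -6 -11 -14 -15 -10 -3 -1
end: lo=6, hi=6; a = -7 -6 -11 -14 -15 -10 -3 -1

-7 -6 -11 -14 -15 -10 -3 -1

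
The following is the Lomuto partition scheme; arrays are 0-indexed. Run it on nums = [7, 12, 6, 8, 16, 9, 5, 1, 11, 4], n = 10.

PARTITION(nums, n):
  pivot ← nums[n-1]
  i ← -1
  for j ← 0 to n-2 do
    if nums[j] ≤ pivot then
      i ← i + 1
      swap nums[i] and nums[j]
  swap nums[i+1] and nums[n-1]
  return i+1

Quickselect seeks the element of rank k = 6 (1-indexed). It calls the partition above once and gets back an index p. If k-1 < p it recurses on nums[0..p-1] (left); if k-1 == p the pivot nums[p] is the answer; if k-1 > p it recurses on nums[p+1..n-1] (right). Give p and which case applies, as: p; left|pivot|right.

pivot=4, i=-1
j=0: 7>4, skip
j=1: 12>4, skip
j=2: 6>4, skip
j=3: 8>4, skip
j=4: 16>4, skip
j=5: 9>4, skip
j=6: 5>4, skip
j=7: 1≤4, i=0, swap(0,7) ⇒ [1, 12, 6, 8, 16, 9, 5, 7, 11, 4]
j=8: 11>4, skip
swap(1,9) ⇒ [1, 4, 6, 8, 16, 9, 5, 7, 11, 12]; return 1
p = 1; k-1 = 5 > 1 ⇒ right

1; right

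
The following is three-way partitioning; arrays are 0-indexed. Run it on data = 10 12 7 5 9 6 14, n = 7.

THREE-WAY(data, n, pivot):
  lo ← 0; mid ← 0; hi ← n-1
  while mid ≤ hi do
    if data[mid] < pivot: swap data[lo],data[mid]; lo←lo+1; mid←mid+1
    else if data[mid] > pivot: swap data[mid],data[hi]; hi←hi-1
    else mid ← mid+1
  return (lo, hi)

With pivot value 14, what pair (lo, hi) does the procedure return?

(6, 6)

pivot = 14; lo=0, mid=0, hi=6
data[mid]=10<14: swap data[0],data[0]; lo=1,mid=1 → 10 12 7 5 9 6 14
data[mid]=12<14: swap data[1],data[1]; lo=2,mid=2 → 10 12 7 5 9 6 14
data[mid]=7<14: swap data[2],data[2]; lo=3,mid=3 → 10 12 7 5 9 6 14
data[mid]=5<14: swap data[3],data[3]; lo=4,mid=4 → 10 12 7 5 9 6 14
data[mid]=9<14: swap data[4],data[4]; lo=5,mid=5 → 10 12 7 5 9 6 14
data[mid]=6<14: swap data[5],data[5]; lo=6,mid=6 → 10 12 7 5 9 6 14
data[mid]=14=14: mid=7
end: lo=6, hi=6; data = 10 12 7 5 9 6 14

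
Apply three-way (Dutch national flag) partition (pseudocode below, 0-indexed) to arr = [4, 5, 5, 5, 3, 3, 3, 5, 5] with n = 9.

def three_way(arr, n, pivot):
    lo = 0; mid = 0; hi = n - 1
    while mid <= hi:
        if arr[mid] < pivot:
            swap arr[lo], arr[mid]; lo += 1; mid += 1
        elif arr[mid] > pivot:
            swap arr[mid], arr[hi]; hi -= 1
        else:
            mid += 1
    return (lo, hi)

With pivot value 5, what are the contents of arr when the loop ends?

pivot = 5; lo=0, mid=0, hi=8
arr[mid]=4<5: swap arr[0],arr[0]; lo=1,mid=1 → [4, 5, 5, 5, 3, 3, 3, 5, 5]
arr[mid]=5=5: mid=2
arr[mid]=5=5: mid=3
arr[mid]=5=5: mid=4
arr[mid]=3<5: swap arr[1],arr[4]; lo=2,mid=5 → [4, 3, 5, 5, 5, 3, 3, 5, 5]
arr[mid]=3<5: swap arr[2],arr[5]; lo=3,mid=6 → [4, 3, 3, 5, 5, 5, 3, 5, 5]
arr[mid]=3<5: swap arr[3],arr[6]; lo=4,mid=7 → [4, 3, 3, 3, 5, 5, 5, 5, 5]
arr[mid]=5=5: mid=8
arr[mid]=5=5: mid=9
end: lo=4, hi=8; arr = [4, 3, 3, 3, 5, 5, 5, 5, 5]

[4, 3, 3, 3, 5, 5, 5, 5, 5]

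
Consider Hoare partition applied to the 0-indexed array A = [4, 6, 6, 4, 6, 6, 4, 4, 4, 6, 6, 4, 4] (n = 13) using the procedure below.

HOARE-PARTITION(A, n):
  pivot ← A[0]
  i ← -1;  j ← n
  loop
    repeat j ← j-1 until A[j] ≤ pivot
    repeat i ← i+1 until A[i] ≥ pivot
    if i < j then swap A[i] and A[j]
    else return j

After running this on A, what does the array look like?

[4, 4, 4, 4, 4, 6, 6, 4, 6, 6, 6, 6, 4]

pivot=4
j stops at 12 (4), i stops at 0 (4); swap ⇒ [4, 6, 6, 4, 6, 6, 4, 4, 4, 6, 6, 4, 4]
j stops at 11 (4), i stops at 1 (6); swap ⇒ [4, 4, 6, 4, 6, 6, 4, 4, 4, 6, 6, 6, 4]
j stops at 8 (4), i stops at 2 (6); swap ⇒ [4, 4, 4, 4, 6, 6, 4, 4, 6, 6, 6, 6, 4]
j stops at 7 (4), i stops at 3 (4); swap ⇒ [4, 4, 4, 4, 6, 6, 4, 4, 6, 6, 6, 6, 4]
j stops at 6 (4), i stops at 4 (6); swap ⇒ [4, 4, 4, 4, 4, 6, 6, 4, 6, 6, 6, 6, 4]
j stops at 4, i stops at 5; i≥j ⇒ return 4. A=[4, 4, 4, 4, 4, 6, 6, 4, 6, 6, 6, 6, 4]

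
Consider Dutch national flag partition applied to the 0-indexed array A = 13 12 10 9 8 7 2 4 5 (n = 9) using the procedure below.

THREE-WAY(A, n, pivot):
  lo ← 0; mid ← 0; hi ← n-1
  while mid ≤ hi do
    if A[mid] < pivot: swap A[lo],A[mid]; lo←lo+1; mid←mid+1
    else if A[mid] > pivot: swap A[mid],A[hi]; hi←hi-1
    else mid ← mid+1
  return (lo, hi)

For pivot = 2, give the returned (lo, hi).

(0, 0)

pivot = 2; lo=0, mid=0, hi=8
A[mid]=13>2: swap A[0],A[8]; hi=7 → 5 12 10 9 8 7 2 4 13
A[mid]=5>2: swap A[0],A[7]; hi=6 → 4 12 10 9 8 7 2 5 13
A[mid]=4>2: swap A[0],A[6]; hi=5 → 2 12 10 9 8 7 4 5 13
A[mid]=2=2: mid=1
A[mid]=12>2: swap A[1],A[5]; hi=4 → 2 7 10 9 8 12 4 5 13
A[mid]=7>2: swap A[1],A[4]; hi=3 → 2 8 10 9 7 12 4 5 13
A[mid]=8>2: swap A[1],A[3]; hi=2 → 2 9 10 8 7 12 4 5 13
A[mid]=9>2: swap A[1],A[2]; hi=1 → 2 10 9 8 7 12 4 5 13
A[mid]=10>2: swap A[1],A[1]; hi=0 → 2 10 9 8 7 12 4 5 13
end: lo=0, hi=0; A = 2 10 9 8 7 12 4 5 13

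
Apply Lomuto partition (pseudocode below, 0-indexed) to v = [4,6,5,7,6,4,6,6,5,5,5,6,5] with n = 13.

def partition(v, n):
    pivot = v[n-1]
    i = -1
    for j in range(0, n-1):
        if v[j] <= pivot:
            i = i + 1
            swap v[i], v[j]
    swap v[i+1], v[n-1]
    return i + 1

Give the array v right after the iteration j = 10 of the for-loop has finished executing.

[4,5,4,5,5,5,6,6,7,6,6,6,5]

pivot=5, i=-1
j=0: 4≤5, i=0, swap(0,0) ⇒ [4,6,5,7,6,4,6,6,5,5,5,6,5]
j=1: 6>5, skip
j=2: 5≤5, i=1, swap(1,2) ⇒ [4,5,6,7,6,4,6,6,5,5,5,6,5]
j=3: 7>5, skip
j=4: 6>5, skip
j=5: 4≤5, i=2, swap(2,5) ⇒ [4,5,4,7,6,6,6,6,5,5,5,6,5]
j=6: 6>5, skip
j=7: 6>5, skip
j=8: 5≤5, i=3, swap(3,8) ⇒ [4,5,4,5,6,6,6,6,7,5,5,6,5]
j=9: 5≤5, i=4, swap(4,9) ⇒ [4,5,4,5,5,6,6,6,7,6,5,6,5]
j=10: 5≤5, i=5, swap(5,10) ⇒ [4,5,4,5,5,5,6,6,7,6,6,6,5]
(after j=10) v = [4,5,4,5,5,5,6,6,7,6,6,6,5]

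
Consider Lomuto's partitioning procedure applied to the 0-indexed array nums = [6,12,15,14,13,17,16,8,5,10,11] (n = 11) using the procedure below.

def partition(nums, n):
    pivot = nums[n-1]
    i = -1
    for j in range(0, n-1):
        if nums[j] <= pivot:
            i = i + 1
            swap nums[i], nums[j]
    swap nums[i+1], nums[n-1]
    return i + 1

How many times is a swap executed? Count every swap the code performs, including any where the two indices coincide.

pivot=11, i=-1
j=0: 6≤11, i=0, swap(0,0) ⇒ [6,12,15,14,13,17,16,8,5,10,11]
j=1: 12>11, skip
j=2: 15>11, skip
j=3: 14>11, skip
j=4: 13>11, skip
j=5: 17>11, skip
j=6: 16>11, skip
j=7: 8≤11, i=1, swap(1,7) ⇒ [6,8,15,14,13,17,16,12,5,10,11]
j=8: 5≤11, i=2, swap(2,8) ⇒ [6,8,5,14,13,17,16,12,15,10,11]
j=9: 10≤11, i=3, swap(3,9) ⇒ [6,8,5,10,13,17,16,12,15,14,11]
swap(4,10) ⇒ [6,8,5,10,11,17,16,12,15,14,13]; return 4

5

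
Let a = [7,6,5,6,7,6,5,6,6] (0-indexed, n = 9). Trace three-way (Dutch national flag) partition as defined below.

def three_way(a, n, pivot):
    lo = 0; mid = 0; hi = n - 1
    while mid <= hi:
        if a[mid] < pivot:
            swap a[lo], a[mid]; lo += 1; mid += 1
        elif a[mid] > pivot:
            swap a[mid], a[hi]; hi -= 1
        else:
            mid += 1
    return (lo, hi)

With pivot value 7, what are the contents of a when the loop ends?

lo=0 mid=0 hi=8
7=7: mid=1
6<7: swap(0,1), lo=1 mid=2 ⇒ [6,7,5,6,7,6,5,6,6]
5<7: swap(1,2), lo=2 mid=3 ⇒ [6,5,7,6,7,6,5,6,6]
6<7: swap(2,3), lo=3 mid=4 ⇒ [6,5,6,7,7,6,5,6,6]
7=7: mid=5
6<7: swap(3,5), lo=4 mid=6 ⇒ [6,5,6,6,7,7,5,6,6]
5<7: swap(4,6), lo=5 mid=7 ⇒ [6,5,6,6,5,7,7,6,6]
6<7: swap(5,7), lo=6 mid=8 ⇒ [6,5,6,6,5,6,7,7,6]
6<7: swap(6,8), lo=7 mid=9 ⇒ [6,5,6,6,5,6,6,7,7]
done. lo=7 hi=8; a=[6,5,6,6,5,6,6,7,7]

[6,5,6,6,5,6,6,7,7]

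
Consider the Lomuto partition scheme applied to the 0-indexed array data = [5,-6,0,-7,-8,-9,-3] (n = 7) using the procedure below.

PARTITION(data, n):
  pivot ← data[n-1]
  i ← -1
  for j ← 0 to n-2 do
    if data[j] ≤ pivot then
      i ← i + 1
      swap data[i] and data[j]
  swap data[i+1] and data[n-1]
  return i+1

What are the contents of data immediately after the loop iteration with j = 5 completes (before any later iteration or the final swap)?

[-6,-7,-8,-9,0,5,-3]

pivot = data[6] = -3; i = -1
j=0: data[0]=5 > -3 → no swap
j=1: data[1]=-6 ≤ -3 → i=0, swap data[0],data[1] → [-6,5,0,-7,-8,-9,-3]
j=2: data[2]=0 > -3 → no swap
j=3: data[3]=-7 ≤ -3 → i=1, swap data[1],data[3] → [-6,-7,0,5,-8,-9,-3]
j=4: data[4]=-8 ≤ -3 → i=2, swap data[2],data[4] → [-6,-7,-8,5,0,-9,-3]
j=5: data[5]=-9 ≤ -3 → i=3, swap data[3],data[5] → [-6,-7,-8,-9,0,5,-3]
(after j=5) data = [-6,-7,-8,-9,0,5,-3]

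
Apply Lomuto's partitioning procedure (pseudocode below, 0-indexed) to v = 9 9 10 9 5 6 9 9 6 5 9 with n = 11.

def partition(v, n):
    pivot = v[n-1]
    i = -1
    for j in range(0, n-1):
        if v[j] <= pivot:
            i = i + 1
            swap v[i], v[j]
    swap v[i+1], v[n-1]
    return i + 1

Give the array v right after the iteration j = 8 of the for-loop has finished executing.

9 9 9 5 6 9 9 6 10 5 9

pivot = v[10] = 9; i = -1
j=0: v[0]=9 ≤ 9 → i=0, swap v[0],v[0] (no change) → 9 9 10 9 5 6 9 9 6 5 9
j=1: v[1]=9 ≤ 9 → i=1, swap v[1],v[1] (no change) → 9 9 10 9 5 6 9 9 6 5 9
j=2: v[2]=10 > 9 → no swap
j=3: v[3]=9 ≤ 9 → i=2, swap v[2],v[3] → 9 9 9 10 5 6 9 9 6 5 9
j=4: v[4]=5 ≤ 9 → i=3, swap v[3],v[4] → 9 9 9 5 10 6 9 9 6 5 9
j=5: v[5]=6 ≤ 9 → i=4, swap v[4],v[5] → 9 9 9 5 6 10 9 9 6 5 9
j=6: v[6]=9 ≤ 9 → i=5, swap v[5],v[6] → 9 9 9 5 6 9 10 9 6 5 9
j=7: v[7]=9 ≤ 9 → i=6, swap v[6],v[7] → 9 9 9 5 6 9 9 10 6 5 9
j=8: v[8]=6 ≤ 9 → i=7, swap v[7],v[8] → 9 9 9 5 6 9 9 6 10 5 9
(after j=8) v = 9 9 9 5 6 9 9 6 10 5 9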